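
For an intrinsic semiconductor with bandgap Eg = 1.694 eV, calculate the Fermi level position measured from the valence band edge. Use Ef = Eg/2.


Step 1: For an intrinsic semiconductor, the Fermi level sits at midgap.
Step 2: Ef = Eg / 2 = 1.694 / 2 = 0.847 eV

0.847


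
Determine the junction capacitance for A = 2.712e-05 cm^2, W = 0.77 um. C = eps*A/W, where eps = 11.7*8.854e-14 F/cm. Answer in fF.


Step 1: eps_Si = 11.7 * 8.854e-14 = 1.035918e-12 F/cm
Step 2: W in cm = 0.77 * 1e-4 = 7.70e-05 cm
Step 3: C = 1.035918e-12 * 2.712e-05 / 7.70e-05 = 3.648584e-13 F
Step 4: C = 364.86 fF

364.86


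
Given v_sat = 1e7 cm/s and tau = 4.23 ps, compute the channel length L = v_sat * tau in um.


Step 1: tau in seconds = 4.23 ps * 1e-12 = 4.2300e-12 s
Step 2: L = v_sat * tau = 1e7 * 4.2300e-12 = 4.2300e-05 cm
Step 3: L in um = 4.2300e-05 * 1e4 = 0.423 um

0.423


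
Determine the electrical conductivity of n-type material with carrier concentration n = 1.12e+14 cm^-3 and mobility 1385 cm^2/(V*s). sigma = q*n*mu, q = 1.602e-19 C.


Step 1: sigma = q * n * mu
Step 2: sigma = 1.602e-19 * 1.12e+14 * 1385
Step 3: sigma = 2.485e-02 S/cm

2.485e-02


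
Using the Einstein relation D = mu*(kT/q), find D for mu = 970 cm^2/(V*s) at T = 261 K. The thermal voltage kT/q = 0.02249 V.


Step 1: D = mu * (kT/q)
Step 2: D = 970 * 0.02249
Step 3: D = 21.82 cm^2/s

21.82


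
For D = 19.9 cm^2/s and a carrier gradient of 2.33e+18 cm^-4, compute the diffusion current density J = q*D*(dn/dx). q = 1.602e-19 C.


Step 1: J = q * D * (dn/dx)
Step 2: J = 1.602e-19 * 19.9 * 2.33e+18
Step 3: J = 7.43e+00 A/cm^2

7.43e+00


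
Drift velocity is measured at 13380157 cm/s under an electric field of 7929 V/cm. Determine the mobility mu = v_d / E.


Step 1: mu = v_d / E
Step 2: mu = 13380157 / 7929
Step 3: mu = 1687.5 cm^2/(V*s)

1687.5


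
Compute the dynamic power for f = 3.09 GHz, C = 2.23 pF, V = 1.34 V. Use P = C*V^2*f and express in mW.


Step 1: V^2 = 1.34^2 = 1.7956 V^2
Step 2: P = C*V^2*f = 2.23e-12 F * 1.7956 * 3.09e9 Hz
Step 3: P = 1.237294092e-02 W
Step 4: P = 12.373 mW

12.373


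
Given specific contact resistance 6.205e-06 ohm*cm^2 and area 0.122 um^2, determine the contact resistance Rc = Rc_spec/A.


Step 1: Convert area to cm^2: 0.122 um^2 = 1.2200e-09 cm^2
Step 2: Rc = Rc_spec / A = 6.205e-06 / 1.2200e-09
Step 3: Rc = 5.09e+03 ohms

5.09e+03


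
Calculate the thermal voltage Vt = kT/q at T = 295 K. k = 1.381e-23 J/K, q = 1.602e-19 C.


Step 1: kT = 1.381e-23 * 295 = 4.07395e-21 J
Step 2: Vt = kT/q = 4.07395e-21 / 1.602e-19
Step 3: Vt = 0.02543 V

0.02543


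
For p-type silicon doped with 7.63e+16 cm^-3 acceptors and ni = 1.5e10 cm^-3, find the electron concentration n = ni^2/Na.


Step 1: Majority hole concentration p ≈ Na = 7.63e+16 cm^-3
Step 2: n = ni^2 / Na = (1.5e10)^2 / 7.63e+16
Step 3: n = 2.95e+03 cm^-3

2.95e+03


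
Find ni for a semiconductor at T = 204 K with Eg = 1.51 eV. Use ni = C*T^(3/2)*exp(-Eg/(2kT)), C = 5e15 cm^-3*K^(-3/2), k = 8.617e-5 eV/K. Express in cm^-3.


Step 1: Compute kT = 8.617e-5 * 204 = 0.01757868 eV
Step 2: Exponent = -Eg/(2kT) = -1.51/(2*0.01757868) = -42.94976
Step 3: T^(3/2) = 204^1.5 = 2913.70
Step 4: ni = 5e15 * 2913.70 * exp(-42.94976) = 3.24e+00 cm^-3

3.24e+00


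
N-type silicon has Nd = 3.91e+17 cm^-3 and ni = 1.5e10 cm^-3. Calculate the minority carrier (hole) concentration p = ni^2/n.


Step 1: Since Nd >> ni, n ≈ Nd = 3.91e+17 cm^-3
Step 2: p = ni^2 / n = (1.5e10)^2 / 3.91e+17
Step 3: p = 2.25e20 / 3.91e+17 = 5.75e+02 cm^-3

5.75e+02


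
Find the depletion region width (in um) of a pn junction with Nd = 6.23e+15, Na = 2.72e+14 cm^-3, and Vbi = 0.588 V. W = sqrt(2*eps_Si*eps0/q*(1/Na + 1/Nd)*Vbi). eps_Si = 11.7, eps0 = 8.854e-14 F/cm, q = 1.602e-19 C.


Step 1: 1/Na + 1/Nd = 1/2.72e+14 + 1/6.23e+15 = 3.83698e-15
Step 2: 2*eps*eps0/q = 2*11.7*8.854e-14/1.602e-19 = 1.293281e+07
Step 3: W^2 = 1.293281e+07 * 3.83698e-15 * 0.588 = 2.91783e-08
Step 4: W = sqrt(2.91783e-08) = 1.708e-04 cm = 1.708 um

1.708


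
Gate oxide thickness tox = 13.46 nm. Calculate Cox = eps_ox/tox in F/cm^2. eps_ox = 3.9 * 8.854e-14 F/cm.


Step 1: eps_ox = 3.9 * 8.854e-14 = 3.45306e-13 F/cm
Step 2: tox in cm = 13.46 nm * 1e-7 = 1.3460e-06 cm
Step 3: Cox = 3.45306e-13 / 1.3460e-06 = 2.57e-07 F/cm^2

2.57e-07


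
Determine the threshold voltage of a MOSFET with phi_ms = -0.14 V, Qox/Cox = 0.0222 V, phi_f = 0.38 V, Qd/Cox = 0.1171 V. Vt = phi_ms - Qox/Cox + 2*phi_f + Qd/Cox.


Step 1: Vt = phi_ms - Qox/Cox + 2*phi_f + Qd/Cox
Step 2: Vt = -0.14 - 0.0222 + 2*0.38 + 0.1171
Step 3: Vt = -0.14 - 0.0222 + 0.76 + 0.1171
Step 4: Vt = 0.7149 V

0.7149


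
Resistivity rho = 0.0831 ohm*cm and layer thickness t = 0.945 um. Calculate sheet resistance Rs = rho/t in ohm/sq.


Step 1: Convert thickness to cm: t = 0.945 um = 9.4500e-05 cm
Step 2: Rs = rho / t = 0.0831 / 9.4500e-05
Step 3: Rs = 879.4 ohm/sq

879.4


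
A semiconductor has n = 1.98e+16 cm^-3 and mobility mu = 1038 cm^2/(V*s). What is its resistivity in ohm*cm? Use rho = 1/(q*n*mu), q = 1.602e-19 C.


Step 1: sigma = q * n * mu = 1.602e-19 * 1.98e+16 * 1038 = 3.29249e+00 S/cm
Step 2: rho = 1 / sigma = 1 / 3.29249e+00 = 0.3037 ohm*cm

0.3037


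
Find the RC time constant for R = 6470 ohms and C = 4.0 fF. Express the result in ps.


Step 1: tau = R * C
Step 2: tau = 6470 * 4.0 fF = 6470 * 4.0e-15 F
Step 3: tau = 2.588e-11 s = 25.88 ps

25.88


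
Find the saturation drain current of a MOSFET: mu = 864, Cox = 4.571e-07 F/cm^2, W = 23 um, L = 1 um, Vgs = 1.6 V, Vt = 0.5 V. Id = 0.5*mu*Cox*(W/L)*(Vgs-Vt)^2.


Step 1: Overdrive voltage Vov = Vgs - Vt = 1.6 - 0.5 = 1.1 V
Step 2: W/L = 23/1 = 23
Step 3: Id = 0.5 * 864 * 4.571e-07 * 23 * 1.1^2
Step 4: Id = 5.50e-03 A

5.50e-03


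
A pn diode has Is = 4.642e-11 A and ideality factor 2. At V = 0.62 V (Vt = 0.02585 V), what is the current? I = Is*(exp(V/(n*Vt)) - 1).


Step 1: V/(n*Vt) = 0.62/(2*0.02585) = 11.9923
Step 2: exp(11.9923) = 1.6151e+05
Step 3: I = 4.642e-11 * (1.6151e+05 - 1) = 7.50e-06 A

7.50e-06


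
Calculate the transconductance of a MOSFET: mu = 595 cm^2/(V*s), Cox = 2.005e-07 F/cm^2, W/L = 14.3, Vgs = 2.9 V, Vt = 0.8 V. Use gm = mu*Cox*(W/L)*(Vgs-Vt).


Step 1: Vov = Vgs - Vt = 2.9 - 0.8 = 2.1 V
Step 2: gm = mu * Cox * (W/L) * Vov
Step 3: gm = 595 * 2.005e-07 * 14.3 * 2.1 = 3.58e-03 S

3.58e-03


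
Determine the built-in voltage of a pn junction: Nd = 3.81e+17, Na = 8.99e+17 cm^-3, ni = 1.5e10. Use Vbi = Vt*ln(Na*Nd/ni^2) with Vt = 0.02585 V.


Step 1: Compute Na*Nd/ni^2 = 8.99e+17 * 3.81e+17 / (1.5e10)^2 = 1.5223e+15
Step 2: ln(1.5223e+15) = 34.9590
Step 3: Vbi = 0.02585 * 34.9590 = 0.904 V

0.904


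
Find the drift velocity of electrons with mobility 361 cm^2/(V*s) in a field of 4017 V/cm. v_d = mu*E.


Step 1: v_d = mu * E
Step 2: v_d = 361 * 4017 = 1450137
Step 3: v_d = 1.45e+06 cm/s

1.45e+06


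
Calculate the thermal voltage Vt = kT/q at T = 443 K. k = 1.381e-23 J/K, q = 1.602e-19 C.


Step 1: kT = 1.381e-23 * 443 = 6.11783e-21 J
Step 2: Vt = kT/q = 6.11783e-21 / 1.602e-19
Step 3: Vt = 0.03819 V

0.03819


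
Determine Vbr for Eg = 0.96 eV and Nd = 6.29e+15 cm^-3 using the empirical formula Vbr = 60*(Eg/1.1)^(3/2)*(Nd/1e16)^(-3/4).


Step 1: Eg/1.1 = 0.96/1.1 = 0.872727
Step 2: (Eg/1.1)^1.5 = 0.872727^1.5 = 0.815300
Step 3: (Nd/1e16)^(-0.75) = (0.629)^(-0.75) = 1.415833
Step 4: Vbr = 60 * 0.815300 * 1.415833 = 69.3 V

69.3


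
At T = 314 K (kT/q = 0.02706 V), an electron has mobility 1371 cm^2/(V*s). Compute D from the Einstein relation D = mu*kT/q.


Step 1: D = mu * (kT/q)
Step 2: D = 1371 * 0.02706
Step 3: D = 37.1 cm^2/s

37.1


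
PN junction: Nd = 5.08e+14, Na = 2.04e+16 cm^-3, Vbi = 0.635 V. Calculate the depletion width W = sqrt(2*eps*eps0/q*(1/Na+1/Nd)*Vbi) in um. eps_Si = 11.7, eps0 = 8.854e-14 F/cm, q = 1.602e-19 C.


Step 1: 1/Na + 1/Nd = 1/2.04e+16 + 1/5.08e+14 = 2.01752e-15
Step 2: 2*eps*eps0/q = 2*11.7*8.854e-14/1.602e-19 = 1.293281e+07
Step 3: W^2 = 1.293281e+07 * 2.01752e-15 * 0.635 = 1.65685e-08
Step 4: W = sqrt(1.65685e-08) = 1.287e-04 cm = 1.287 um

1.287


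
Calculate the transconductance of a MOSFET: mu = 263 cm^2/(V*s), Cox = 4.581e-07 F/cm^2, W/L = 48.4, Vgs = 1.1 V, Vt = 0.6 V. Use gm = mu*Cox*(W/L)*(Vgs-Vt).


Step 1: Vov = Vgs - Vt = 1.1 - 0.6 = 0.5 V
Step 2: gm = mu * Cox * (W/L) * Vov
Step 3: gm = 263 * 4.581e-07 * 48.4 * 0.5 = 2.92e-03 S

2.92e-03


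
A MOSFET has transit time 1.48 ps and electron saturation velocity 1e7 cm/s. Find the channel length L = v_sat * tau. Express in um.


Step 1: tau in seconds = 1.48 ps * 1e-12 = 1.4800e-12 s
Step 2: L = v_sat * tau = 1e7 * 1.4800e-12 = 1.4800e-05 cm
Step 3: L in um = 1.4800e-05 * 1e4 = 0.148 um

0.148


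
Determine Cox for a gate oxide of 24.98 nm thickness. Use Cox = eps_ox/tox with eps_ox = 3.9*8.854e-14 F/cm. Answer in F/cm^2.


Step 1: eps_ox = 3.9 * 8.854e-14 = 3.45306e-13 F/cm
Step 2: tox in cm = 24.98 nm * 1e-7 = 2.4980e-06 cm
Step 3: Cox = 3.45306e-13 / 2.4980e-06 = 1.38e-07 F/cm^2

1.38e-07


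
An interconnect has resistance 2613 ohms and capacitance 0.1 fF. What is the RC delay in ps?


Step 1: tau = R * C
Step 2: tau = 2613 * 0.1 fF = 2613 * 1.0e-16 F
Step 3: tau = 2.613e-13 s = 0.2613 ps

0.2613


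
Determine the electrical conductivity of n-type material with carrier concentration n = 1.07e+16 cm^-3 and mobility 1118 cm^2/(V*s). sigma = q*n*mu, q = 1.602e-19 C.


Step 1: sigma = q * n * mu
Step 2: sigma = 1.602e-19 * 1.07e+16 * 1118
Step 3: sigma = 1.916e+00 S/cm

1.916e+00


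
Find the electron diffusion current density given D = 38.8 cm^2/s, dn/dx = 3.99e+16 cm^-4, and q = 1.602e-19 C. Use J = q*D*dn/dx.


Step 1: J = q * D * (dn/dx)
Step 2: J = 1.602e-19 * 38.8 * 3.99e+16
Step 3: J = 2.48e-01 A/cm^2

2.48e-01


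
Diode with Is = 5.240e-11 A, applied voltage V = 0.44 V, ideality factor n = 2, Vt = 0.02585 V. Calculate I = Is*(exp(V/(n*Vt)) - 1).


Step 1: V/(n*Vt) = 0.44/(2*0.02585) = 8.5106
Step 2: exp(8.5106) = 4.9671e+03
Step 3: I = 5.240e-11 * (4.9671e+03 - 1) = 2.60e-07 A

2.60e-07


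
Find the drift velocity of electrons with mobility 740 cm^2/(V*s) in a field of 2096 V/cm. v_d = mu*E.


Step 1: v_d = mu * E
Step 2: v_d = 740 * 2096 = 1551040
Step 3: v_d = 1.55e+06 cm/s

1.55e+06


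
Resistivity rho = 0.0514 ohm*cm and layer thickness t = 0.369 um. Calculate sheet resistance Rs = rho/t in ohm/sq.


Step 1: Convert thickness to cm: t = 0.369 um = 3.6900e-05 cm
Step 2: Rs = rho / t = 0.0514 / 3.6900e-05
Step 3: Rs = 1393.0 ohm/sq

1393.0


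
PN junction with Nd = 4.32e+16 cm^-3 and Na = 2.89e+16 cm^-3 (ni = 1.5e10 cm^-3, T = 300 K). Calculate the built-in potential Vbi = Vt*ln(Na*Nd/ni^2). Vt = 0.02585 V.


Step 1: Compute Na*Nd/ni^2 = 2.89e+16 * 4.32e+16 / (1.5e10)^2 = 5.5488e+12
Step 2: ln(5.5488e+12) = 29.3446
Step 3: Vbi = 0.02585 * 29.3446 = 0.759 V

0.759


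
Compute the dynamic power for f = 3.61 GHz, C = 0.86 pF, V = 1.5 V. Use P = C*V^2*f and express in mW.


Step 1: V^2 = 1.5^2 = 2.25 V^2
Step 2: P = C*V^2*f = 0.86e-12 F * 2.25 * 3.61e9 Hz
Step 3: P = 6.98535e-03 W
Step 4: P = 6.985 mW

6.985


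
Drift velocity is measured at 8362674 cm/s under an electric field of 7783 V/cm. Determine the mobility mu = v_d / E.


Step 1: mu = v_d / E
Step 2: mu = 8362674 / 7783
Step 3: mu = 1074.48 cm^2/(V*s)

1074.48


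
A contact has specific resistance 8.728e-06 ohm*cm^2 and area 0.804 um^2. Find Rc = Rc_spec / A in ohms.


Step 1: Convert area to cm^2: 0.804 um^2 = 8.0400e-09 cm^2
Step 2: Rc = Rc_spec / A = 8.728e-06 / 8.0400e-09
Step 3: Rc = 1.09e+03 ohms

1.09e+03


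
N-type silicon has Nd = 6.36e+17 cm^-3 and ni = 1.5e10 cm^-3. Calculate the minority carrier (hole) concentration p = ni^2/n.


Step 1: Since Nd >> ni, n ≈ Nd = 6.36e+17 cm^-3
Step 2: p = ni^2 / n = (1.5e10)^2 / 6.36e+17
Step 3: p = 2.25e20 / 6.36e+17 = 3.54e+02 cm^-3

3.54e+02


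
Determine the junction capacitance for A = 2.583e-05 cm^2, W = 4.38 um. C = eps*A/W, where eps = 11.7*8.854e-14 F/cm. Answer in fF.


Step 1: eps_Si = 11.7 * 8.854e-14 = 1.035918e-12 F/cm
Step 2: W in cm = 4.38 * 1e-4 = 4.38e-04 cm
Step 3: C = 1.035918e-12 * 2.583e-05 / 4.38e-04 = 6.109078e-14 F
Step 4: C = 61.09 fF

61.09


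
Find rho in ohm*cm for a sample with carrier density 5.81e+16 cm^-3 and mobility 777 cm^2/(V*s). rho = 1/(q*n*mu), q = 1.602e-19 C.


Step 1: sigma = q * n * mu = 1.602e-19 * 5.81e+16 * 777 = 7.23202e+00 S/cm
Step 2: rho = 1 / sigma = 1 / 7.23202e+00 = 0.1383 ohm*cm

0.1383


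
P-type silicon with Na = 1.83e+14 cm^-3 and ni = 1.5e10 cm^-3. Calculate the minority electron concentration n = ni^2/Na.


Step 1: Majority hole concentration p ≈ Na = 1.83e+14 cm^-3
Step 2: n = ni^2 / Na = (1.5e10)^2 / 1.83e+14
Step 3: n = 1.23e+06 cm^-3

1.23e+06


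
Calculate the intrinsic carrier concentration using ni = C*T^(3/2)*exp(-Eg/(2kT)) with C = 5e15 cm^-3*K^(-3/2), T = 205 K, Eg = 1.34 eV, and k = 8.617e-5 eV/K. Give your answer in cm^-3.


Step 1: Compute kT = 8.617e-5 * 205 = 0.01766485 eV
Step 2: Exponent = -Eg/(2kT) = -1.34/(2*0.01766485) = -37.92843
Step 3: T^(3/2) = 205^1.5 = 2935.15
Step 4: ni = 5e15 * 2935.15 * exp(-37.92843) = 4.95e+02 cm^-3

4.95e+02


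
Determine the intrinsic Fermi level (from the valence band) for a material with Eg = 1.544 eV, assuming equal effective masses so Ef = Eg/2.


Step 1: For an intrinsic semiconductor, the Fermi level sits at midgap.
Step 2: Ef = Eg / 2 = 1.544 / 2 = 0.772 eV

0.772


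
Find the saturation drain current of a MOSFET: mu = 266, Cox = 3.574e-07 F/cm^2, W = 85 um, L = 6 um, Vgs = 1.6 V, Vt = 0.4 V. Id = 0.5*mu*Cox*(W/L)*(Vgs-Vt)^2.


Step 1: Overdrive voltage Vov = Vgs - Vt = 1.6 - 0.4 = 1.2 V
Step 2: W/L = 85/6 = 14.1667
Step 3: Id = 0.5 * 266 * 3.574e-07 * 14.1667 * 1.2^2
Step 4: Id = 9.70e-04 A

9.70e-04


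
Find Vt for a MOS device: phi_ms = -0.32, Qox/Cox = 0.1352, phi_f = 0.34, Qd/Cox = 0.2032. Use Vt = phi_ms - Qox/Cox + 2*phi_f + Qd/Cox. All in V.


Step 1: Vt = phi_ms - Qox/Cox + 2*phi_f + Qd/Cox
Step 2: Vt = -0.32 - 0.1352 + 2*0.34 + 0.2032
Step 3: Vt = -0.32 - 0.1352 + 0.68 + 0.2032
Step 4: Vt = 0.428 V

0.428


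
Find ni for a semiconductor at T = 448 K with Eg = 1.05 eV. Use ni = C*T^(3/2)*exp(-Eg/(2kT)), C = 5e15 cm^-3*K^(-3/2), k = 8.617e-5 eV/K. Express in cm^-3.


Step 1: Compute kT = 8.617e-5 * 448 = 0.03860416 eV
Step 2: Exponent = -Eg/(2kT) = -1.05/(2*0.03860416) = -13.59957
Step 3: T^(3/2) = 448^1.5 = 9482.37
Step 4: ni = 5e15 * 9482.37 * exp(-13.59957) = 5.88e+13 cm^-3

5.88e+13


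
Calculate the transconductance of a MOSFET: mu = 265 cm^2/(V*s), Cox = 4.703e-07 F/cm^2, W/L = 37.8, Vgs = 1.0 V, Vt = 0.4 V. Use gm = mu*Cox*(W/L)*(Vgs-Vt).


Step 1: Vov = Vgs - Vt = 1.0 - 0.4 = 0.6 V
Step 2: gm = mu * Cox * (W/L) * Vov
Step 3: gm = 265 * 4.703e-07 * 37.8 * 0.6 = 2.83e-03 S

2.83e-03


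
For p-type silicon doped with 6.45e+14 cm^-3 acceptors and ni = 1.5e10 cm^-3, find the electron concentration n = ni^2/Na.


Step 1: Majority hole concentration p ≈ Na = 6.45e+14 cm^-3
Step 2: n = ni^2 / Na = (1.5e10)^2 / 6.45e+14
Step 3: n = 3.49e+05 cm^-3

3.49e+05


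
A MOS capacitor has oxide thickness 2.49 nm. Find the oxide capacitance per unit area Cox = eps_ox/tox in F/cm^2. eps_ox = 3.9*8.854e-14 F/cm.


Step 1: eps_ox = 3.9 * 8.854e-14 = 3.45306e-13 F/cm
Step 2: tox in cm = 2.49 nm * 1e-7 = 2.4900e-07 cm
Step 3: Cox = 3.45306e-13 / 2.4900e-07 = 1.39e-06 F/cm^2

1.39e-06


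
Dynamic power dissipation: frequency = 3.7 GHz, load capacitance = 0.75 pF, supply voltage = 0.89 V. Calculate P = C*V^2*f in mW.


Step 1: V^2 = 0.89^2 = 0.7921 V^2
Step 2: P = C*V^2*f = 0.75e-12 F * 0.7921 * 3.7e9 Hz
Step 3: P = 2.1980775e-03 W
Step 4: P = 2.198 mW

2.198


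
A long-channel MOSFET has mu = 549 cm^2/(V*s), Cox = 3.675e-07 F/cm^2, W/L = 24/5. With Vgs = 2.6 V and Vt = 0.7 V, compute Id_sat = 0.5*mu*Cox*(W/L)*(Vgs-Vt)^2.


Step 1: Overdrive voltage Vov = Vgs - Vt = 2.6 - 0.7 = 1.9 V
Step 2: W/L = 24/5 = 4.8
Step 3: Id = 0.5 * 549 * 3.675e-07 * 4.8 * 1.9^2
Step 4: Id = 1.75e-03 A

1.75e-03


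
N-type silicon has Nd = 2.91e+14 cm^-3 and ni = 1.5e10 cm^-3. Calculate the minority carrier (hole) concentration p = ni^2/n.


Step 1: Since Nd >> ni, n ≈ Nd = 2.91e+14 cm^-3
Step 2: p = ni^2 / n = (1.5e10)^2 / 2.91e+14
Step 3: p = 2.25e20 / 2.91e+14 = 7.73e+05 cm^-3

7.73e+05


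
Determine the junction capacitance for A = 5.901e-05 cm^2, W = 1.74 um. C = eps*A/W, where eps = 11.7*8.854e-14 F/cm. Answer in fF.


Step 1: eps_Si = 11.7 * 8.854e-14 = 1.035918e-12 F/cm
Step 2: W in cm = 1.74 * 1e-4 = 1.74e-04 cm
Step 3: C = 1.035918e-12 * 5.901e-05 / 1.74e-04 = 3.513191e-13 F
Step 4: C = 351.32 fF

351.32


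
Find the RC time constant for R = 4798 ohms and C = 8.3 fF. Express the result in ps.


Step 1: tau = R * C
Step 2: tau = 4798 * 8.3 fF = 4798 * 8.3e-15 F
Step 3: tau = 3.98234e-11 s = 39.8234 ps

39.8234


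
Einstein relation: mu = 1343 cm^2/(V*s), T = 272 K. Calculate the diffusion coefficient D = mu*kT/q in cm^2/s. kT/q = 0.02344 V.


Step 1: D = mu * (kT/q)
Step 2: D = 1343 * 0.02344
Step 3: D = 31.48 cm^2/s

31.48


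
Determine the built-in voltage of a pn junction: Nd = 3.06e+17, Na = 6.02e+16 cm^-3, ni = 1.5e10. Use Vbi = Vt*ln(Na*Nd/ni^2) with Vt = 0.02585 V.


Step 1: Compute Na*Nd/ni^2 = 6.02e+16 * 3.06e+17 / (1.5e10)^2 = 8.1872e+13
Step 2: ln(8.1872e+13) = 32.0362
Step 3: Vbi = 0.02585 * 32.0362 = 0.828 V

0.828


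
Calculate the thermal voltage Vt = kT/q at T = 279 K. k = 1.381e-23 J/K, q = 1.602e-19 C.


Step 1: kT = 1.381e-23 * 279 = 3.85299e-21 J
Step 2: Vt = kT/q = 3.85299e-21 / 1.602e-19
Step 3: Vt = 0.02405 V

0.02405


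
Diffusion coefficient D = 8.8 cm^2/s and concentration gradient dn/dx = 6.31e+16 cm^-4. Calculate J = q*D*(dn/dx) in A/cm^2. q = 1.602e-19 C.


Step 1: J = q * D * (dn/dx)
Step 2: J = 1.602e-19 * 8.8 * 6.31e+16
Step 3: J = 8.90e-02 A/cm^2

8.90e-02


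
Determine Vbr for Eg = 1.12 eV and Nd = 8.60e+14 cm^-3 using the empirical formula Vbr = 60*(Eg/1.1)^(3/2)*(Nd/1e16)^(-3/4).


Step 1: Eg/1.1 = 1.12/1.1 = 1.018182
Step 2: (Eg/1.1)^1.5 = 1.018182^1.5 = 1.027397
Step 3: (Nd/1e16)^(-0.75) = (0.086)^(-0.75) = 6.296891
Step 4: Vbr = 60 * 1.027397 * 6.296891 = 388.2 V

388.2


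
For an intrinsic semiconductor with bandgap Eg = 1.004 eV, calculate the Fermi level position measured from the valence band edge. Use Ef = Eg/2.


Step 1: For an intrinsic semiconductor, the Fermi level sits at midgap.
Step 2: Ef = Eg / 2 = 1.004 / 2 = 0.502 eV

0.502


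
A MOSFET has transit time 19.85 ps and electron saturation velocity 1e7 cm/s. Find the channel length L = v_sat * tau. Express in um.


Step 1: tau in seconds = 19.85 ps * 1e-12 = 1.9850e-11 s
Step 2: L = v_sat * tau = 1e7 * 1.9850e-11 = 1.9850e-04 cm
Step 3: L in um = 1.9850e-04 * 1e4 = 1.985 um

1.985


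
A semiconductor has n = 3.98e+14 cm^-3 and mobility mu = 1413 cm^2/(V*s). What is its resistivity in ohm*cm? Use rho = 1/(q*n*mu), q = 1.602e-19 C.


Step 1: sigma = q * n * mu = 1.602e-19 * 3.98e+14 * 1413 = 9.00923e-02 S/cm
Step 2: rho = 1 / sigma = 1 / 9.00923e-02 = 11.1 ohm*cm

11.1


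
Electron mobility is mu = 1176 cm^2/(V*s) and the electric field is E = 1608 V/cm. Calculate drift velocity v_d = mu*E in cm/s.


Step 1: v_d = mu * E
Step 2: v_d = 1176 * 1608 = 1891008
Step 3: v_d = 1.89e+06 cm/s

1.89e+06


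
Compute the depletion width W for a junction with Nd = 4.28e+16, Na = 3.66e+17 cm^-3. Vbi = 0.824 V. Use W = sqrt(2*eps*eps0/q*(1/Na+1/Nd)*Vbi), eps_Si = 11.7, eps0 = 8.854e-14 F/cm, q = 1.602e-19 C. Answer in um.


Step 1: 1/Na + 1/Nd = 1/3.66e+17 + 1/4.28e+16 = 2.60967e-17
Step 2: 2*eps*eps0/q = 2*11.7*8.854e-14/1.602e-19 = 1.293281e+07
Step 3: W^2 = 1.293281e+07 * 2.60967e-17 * 0.824 = 2.78103e-10
Step 4: W = sqrt(2.78103e-10) = 1.668e-05 cm = 0.1668 um

0.1668


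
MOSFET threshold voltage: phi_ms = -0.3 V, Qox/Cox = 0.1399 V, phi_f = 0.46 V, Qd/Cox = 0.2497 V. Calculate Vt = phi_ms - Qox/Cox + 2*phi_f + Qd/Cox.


Step 1: Vt = phi_ms - Qox/Cox + 2*phi_f + Qd/Cox
Step 2: Vt = -0.3 - 0.1399 + 2*0.46 + 0.2497
Step 3: Vt = -0.3 - 0.1399 + 0.92 + 0.2497
Step 4: Vt = 0.7298 V

0.7298


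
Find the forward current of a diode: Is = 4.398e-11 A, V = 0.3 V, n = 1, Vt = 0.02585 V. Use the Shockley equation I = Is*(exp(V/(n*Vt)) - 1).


Step 1: V/(n*Vt) = 0.3/(1*0.02585) = 11.6054
Step 2: exp(11.6054) = 1.0969e+05
Step 3: I = 4.398e-11 * (1.0969e+05 - 1) = 4.82e-06 A

4.82e-06


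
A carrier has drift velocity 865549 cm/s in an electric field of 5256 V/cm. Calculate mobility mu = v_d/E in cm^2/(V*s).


Step 1: mu = v_d / E
Step 2: mu = 865549 / 5256
Step 3: mu = 164.68 cm^2/(V*s)

164.68


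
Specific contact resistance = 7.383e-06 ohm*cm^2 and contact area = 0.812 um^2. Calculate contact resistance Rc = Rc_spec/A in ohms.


Step 1: Convert area to cm^2: 0.812 um^2 = 8.1200e-09 cm^2
Step 2: Rc = Rc_spec / A = 7.383e-06 / 8.1200e-09
Step 3: Rc = 9.09e+02 ohms

9.09e+02


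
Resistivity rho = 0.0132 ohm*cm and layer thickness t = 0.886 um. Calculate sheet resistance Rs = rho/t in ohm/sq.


Step 1: Convert thickness to cm: t = 0.886 um = 8.8600e-05 cm
Step 2: Rs = rho / t = 0.0132 / 8.8600e-05
Step 3: Rs = 149.0 ohm/sq

149.0


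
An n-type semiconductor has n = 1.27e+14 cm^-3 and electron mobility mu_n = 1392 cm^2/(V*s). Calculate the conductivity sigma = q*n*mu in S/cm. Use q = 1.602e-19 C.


Step 1: sigma = q * n * mu
Step 2: sigma = 1.602e-19 * 1.27e+14 * 1392
Step 3: sigma = 2.832e-02 S/cm

2.832e-02


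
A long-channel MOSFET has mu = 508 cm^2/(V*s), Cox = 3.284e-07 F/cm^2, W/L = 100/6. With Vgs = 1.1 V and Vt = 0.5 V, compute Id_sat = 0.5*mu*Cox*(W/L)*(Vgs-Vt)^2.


Step 1: Overdrive voltage Vov = Vgs - Vt = 1.1 - 0.5 = 0.6 V
Step 2: W/L = 100/6 = 16.6667
Step 3: Id = 0.5 * 508 * 3.284e-07 * 16.6667 * 0.6^2
Step 4: Id = 5.00e-04 A

5.00e-04


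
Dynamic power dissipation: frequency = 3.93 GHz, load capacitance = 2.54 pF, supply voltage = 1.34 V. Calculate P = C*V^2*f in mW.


Step 1: V^2 = 1.34^2 = 1.7956 V^2
Step 2: P = C*V^2*f = 2.54e-12 F * 1.7956 * 3.93e9 Hz
Step 3: P = 1.792403832e-02 W
Step 4: P = 17.924 mW

17.924


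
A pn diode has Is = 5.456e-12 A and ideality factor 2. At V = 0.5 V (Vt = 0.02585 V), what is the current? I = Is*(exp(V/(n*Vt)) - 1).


Step 1: V/(n*Vt) = 0.5/(2*0.02585) = 9.6712
Step 2: exp(9.6712) = 1.5854e+04
Step 3: I = 5.456e-12 * (1.5854e+04 - 1) = 8.65e-08 A

8.65e-08


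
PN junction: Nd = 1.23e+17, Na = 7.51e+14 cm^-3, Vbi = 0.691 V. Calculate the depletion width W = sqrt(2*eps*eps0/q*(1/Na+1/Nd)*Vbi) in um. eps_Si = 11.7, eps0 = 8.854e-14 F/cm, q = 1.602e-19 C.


Step 1: 1/Na + 1/Nd = 1/7.51e+14 + 1/1.23e+17 = 1.33969e-15
Step 2: 2*eps*eps0/q = 2*11.7*8.854e-14/1.602e-19 = 1.293281e+07
Step 3: W^2 = 1.293281e+07 * 1.33969e-15 * 0.691 = 1.19722e-08
Step 4: W = sqrt(1.19722e-08) = 1.094e-04 cm = 1.094 um

1.094


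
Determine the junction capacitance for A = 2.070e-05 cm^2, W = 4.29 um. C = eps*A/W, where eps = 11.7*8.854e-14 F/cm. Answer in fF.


Step 1: eps_Si = 11.7 * 8.854e-14 = 1.035918e-12 F/cm
Step 2: W in cm = 4.29 * 1e-4 = 4.29e-04 cm
Step 3: C = 1.035918e-12 * 2.070e-05 / 4.29e-04 = 4.998485e-14 F
Step 4: C = 49.98 fF

49.98


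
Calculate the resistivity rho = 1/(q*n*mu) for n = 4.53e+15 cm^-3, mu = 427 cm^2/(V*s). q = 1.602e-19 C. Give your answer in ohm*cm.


Step 1: sigma = q * n * mu = 1.602e-19 * 4.53e+15 * 427 = 3.09876e-01 S/cm
Step 2: rho = 1 / sigma = 1 / 3.09876e-01 = 3.227 ohm*cm

3.227


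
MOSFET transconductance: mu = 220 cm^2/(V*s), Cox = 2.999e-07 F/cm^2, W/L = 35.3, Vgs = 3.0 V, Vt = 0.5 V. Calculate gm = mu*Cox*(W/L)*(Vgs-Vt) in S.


Step 1: Vov = Vgs - Vt = 3.0 - 0.5 = 2.5 V
Step 2: gm = mu * Cox * (W/L) * Vov
Step 3: gm = 220 * 2.999e-07 * 35.3 * 2.5 = 5.82e-03 S

5.82e-03


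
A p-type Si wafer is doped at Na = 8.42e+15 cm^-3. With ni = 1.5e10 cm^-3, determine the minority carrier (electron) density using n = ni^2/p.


Step 1: Majority hole concentration p ≈ Na = 8.42e+15 cm^-3
Step 2: n = ni^2 / Na = (1.5e10)^2 / 8.42e+15
Step 3: n = 2.67e+04 cm^-3

2.67e+04


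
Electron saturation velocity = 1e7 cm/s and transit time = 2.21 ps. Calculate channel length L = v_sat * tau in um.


Step 1: tau in seconds = 2.21 ps * 1e-12 = 2.2100e-12 s
Step 2: L = v_sat * tau = 1e7 * 2.2100e-12 = 2.2100e-05 cm
Step 3: L in um = 2.2100e-05 * 1e4 = 0.221 um

0.221


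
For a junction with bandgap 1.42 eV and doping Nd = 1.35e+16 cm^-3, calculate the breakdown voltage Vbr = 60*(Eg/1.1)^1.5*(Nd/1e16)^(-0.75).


Step 1: Eg/1.1 = 1.42/1.1 = 1.290909
Step 2: (Eg/1.1)^1.5 = 1.290909^1.5 = 1.466707
Step 3: (Nd/1e16)^(-0.75) = (1.35)^(-0.75) = 0.798454
Step 4: Vbr = 60 * 1.466707 * 0.798454 = 70.3 V

70.3


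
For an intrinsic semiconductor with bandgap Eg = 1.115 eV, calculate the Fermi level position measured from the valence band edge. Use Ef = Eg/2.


Step 1: For an intrinsic semiconductor, the Fermi level sits at midgap.
Step 2: Ef = Eg / 2 = 1.115 / 2 = 0.5575 eV

0.5575


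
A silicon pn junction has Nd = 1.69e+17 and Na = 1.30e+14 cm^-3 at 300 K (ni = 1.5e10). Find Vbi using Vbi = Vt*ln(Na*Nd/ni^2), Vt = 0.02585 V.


Step 1: Compute Na*Nd/ni^2 = 1.30e+14 * 1.69e+17 / (1.5e10)^2 = 9.7644e+10
Step 2: ln(9.7644e+10) = 25.3046
Step 3: Vbi = 0.02585 * 25.3046 = 0.654 V

0.654


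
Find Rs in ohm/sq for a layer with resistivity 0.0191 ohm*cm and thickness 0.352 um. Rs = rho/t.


Step 1: Convert thickness to cm: t = 0.352 um = 3.5200e-05 cm
Step 2: Rs = rho / t = 0.0191 / 3.5200e-05
Step 3: Rs = 542.6 ohm/sq

542.6


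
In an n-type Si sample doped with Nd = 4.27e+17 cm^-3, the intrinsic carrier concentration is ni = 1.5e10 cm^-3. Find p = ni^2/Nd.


Step 1: Since Nd >> ni, n ≈ Nd = 4.27e+17 cm^-3
Step 2: p = ni^2 / n = (1.5e10)^2 / 4.27e+17
Step 3: p = 2.25e20 / 4.27e+17 = 5.27e+02 cm^-3

5.27e+02


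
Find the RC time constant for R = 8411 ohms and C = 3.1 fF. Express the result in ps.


Step 1: tau = R * C
Step 2: tau = 8411 * 3.1 fF = 8411 * 3.1e-15 F
Step 3: tau = 2.60741e-11 s = 26.0741 ps

26.0741


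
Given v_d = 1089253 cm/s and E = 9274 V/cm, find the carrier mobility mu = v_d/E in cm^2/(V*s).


Step 1: mu = v_d / E
Step 2: mu = 1089253 / 9274
Step 3: mu = 117.45 cm^2/(V*s)

117.45


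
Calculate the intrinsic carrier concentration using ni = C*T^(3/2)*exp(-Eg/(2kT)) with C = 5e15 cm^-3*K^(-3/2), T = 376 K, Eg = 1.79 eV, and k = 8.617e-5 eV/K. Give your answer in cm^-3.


Step 1: Compute kT = 8.617e-5 * 376 = 0.03239992 eV
Step 2: Exponent = -Eg/(2kT) = -1.79/(2*0.03239992) = -27.62352
Step 3: T^(3/2) = 376^1.5 = 7290.91
Step 4: ni = 5e15 * 7290.91 * exp(-27.62352) = 3.67e+07 cm^-3

3.67e+07


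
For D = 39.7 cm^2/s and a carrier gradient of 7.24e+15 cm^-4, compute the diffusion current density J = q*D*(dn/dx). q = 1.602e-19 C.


Step 1: J = q * D * (dn/dx)
Step 2: J = 1.602e-19 * 39.7 * 7.24e+15
Step 3: J = 4.60e-02 A/cm^2

4.60e-02


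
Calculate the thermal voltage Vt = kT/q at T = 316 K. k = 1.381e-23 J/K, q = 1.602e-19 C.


Step 1: kT = 1.381e-23 * 316 = 4.36396e-21 J
Step 2: Vt = kT/q = 4.36396e-21 / 1.602e-19
Step 3: Vt = 0.02724 V

0.02724


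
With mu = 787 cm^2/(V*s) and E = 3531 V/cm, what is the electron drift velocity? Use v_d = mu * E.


Step 1: v_d = mu * E
Step 2: v_d = 787 * 3531 = 2778897
Step 3: v_d = 2.78e+06 cm/s

2.78e+06


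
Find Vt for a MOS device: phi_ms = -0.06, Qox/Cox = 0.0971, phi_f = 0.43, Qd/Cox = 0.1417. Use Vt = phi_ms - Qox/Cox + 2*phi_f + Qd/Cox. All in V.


Step 1: Vt = phi_ms - Qox/Cox + 2*phi_f + Qd/Cox
Step 2: Vt = -0.06 - 0.0971 + 2*0.43 + 0.1417
Step 3: Vt = -0.06 - 0.0971 + 0.86 + 0.1417
Step 4: Vt = 0.8446 V

0.8446


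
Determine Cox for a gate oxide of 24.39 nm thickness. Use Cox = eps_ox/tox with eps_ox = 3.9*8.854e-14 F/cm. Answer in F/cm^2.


Step 1: eps_ox = 3.9 * 8.854e-14 = 3.45306e-13 F/cm
Step 2: tox in cm = 24.39 nm * 1e-7 = 2.4390e-06 cm
Step 3: Cox = 3.45306e-13 / 2.4390e-06 = 1.42e-07 F/cm^2

1.42e-07


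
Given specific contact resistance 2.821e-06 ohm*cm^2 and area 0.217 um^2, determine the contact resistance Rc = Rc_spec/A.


Step 1: Convert area to cm^2: 0.217 um^2 = 2.1700e-09 cm^2
Step 2: Rc = Rc_spec / A = 2.821e-06 / 2.1700e-09
Step 3: Rc = 1.30e+03 ohms

1.30e+03


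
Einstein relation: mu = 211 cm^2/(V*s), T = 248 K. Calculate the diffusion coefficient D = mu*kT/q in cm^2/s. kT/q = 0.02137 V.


Step 1: D = mu * (kT/q)
Step 2: D = 211 * 0.02137
Step 3: D = 4.51 cm^2/s

4.51


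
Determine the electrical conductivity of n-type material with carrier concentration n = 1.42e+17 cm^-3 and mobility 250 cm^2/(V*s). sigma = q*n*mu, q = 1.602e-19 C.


Step 1: sigma = q * n * mu
Step 2: sigma = 1.602e-19 * 1.42e+17 * 250
Step 3: sigma = 5.687e+00 S/cm

5.687e+00


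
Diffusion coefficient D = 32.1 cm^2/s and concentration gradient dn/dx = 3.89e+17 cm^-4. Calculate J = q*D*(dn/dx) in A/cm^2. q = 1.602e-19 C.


Step 1: J = q * D * (dn/dx)
Step 2: J = 1.602e-19 * 32.1 * 3.89e+17
Step 3: J = 2.00e+00 A/cm^2

2.00e+00


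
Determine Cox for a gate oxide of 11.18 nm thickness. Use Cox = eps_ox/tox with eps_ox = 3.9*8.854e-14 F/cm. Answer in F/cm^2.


Step 1: eps_ox = 3.9 * 8.854e-14 = 3.45306e-13 F/cm
Step 2: tox in cm = 11.18 nm * 1e-7 = 1.1180e-06 cm
Step 3: Cox = 3.45306e-13 / 1.1180e-06 = 3.09e-07 F/cm^2

3.09e-07


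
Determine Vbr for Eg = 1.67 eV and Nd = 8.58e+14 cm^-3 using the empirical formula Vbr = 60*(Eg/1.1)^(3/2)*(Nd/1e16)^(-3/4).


Step 1: Eg/1.1 = 1.67/1.1 = 1.518182
Step 2: (Eg/1.1)^1.5 = 1.518182^1.5 = 1.870621
Step 3: (Nd/1e16)^(-0.75) = (0.0858)^(-0.75) = 6.307896
Step 4: Vbr = 60 * 1.870621 * 6.307896 = 708.0 V

708.0


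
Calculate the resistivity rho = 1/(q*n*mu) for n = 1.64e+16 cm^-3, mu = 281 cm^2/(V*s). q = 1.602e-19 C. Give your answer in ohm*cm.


Step 1: sigma = q * n * mu = 1.602e-19 * 1.64e+16 * 281 = 7.38266e-01 S/cm
Step 2: rho = 1 / sigma = 1 / 7.38266e-01 = 1.355 ohm*cm

1.355


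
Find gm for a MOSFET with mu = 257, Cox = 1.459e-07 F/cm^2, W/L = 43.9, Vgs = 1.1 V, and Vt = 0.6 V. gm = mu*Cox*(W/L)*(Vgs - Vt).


Step 1: Vov = Vgs - Vt = 1.1 - 0.6 = 0.5 V
Step 2: gm = mu * Cox * (W/L) * Vov
Step 3: gm = 257 * 1.459e-07 * 43.9 * 0.5 = 8.23e-04 S

8.23e-04


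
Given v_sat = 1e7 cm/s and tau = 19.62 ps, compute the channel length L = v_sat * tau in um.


Step 1: tau in seconds = 19.62 ps * 1e-12 = 1.9620e-11 s
Step 2: L = v_sat * tau = 1e7 * 1.9620e-11 = 1.9620e-04 cm
Step 3: L in um = 1.9620e-04 * 1e4 = 1.962 um

1.962


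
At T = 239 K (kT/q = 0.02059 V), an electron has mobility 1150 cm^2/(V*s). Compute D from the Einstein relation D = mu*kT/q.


Step 1: D = mu * (kT/q)
Step 2: D = 1150 * 0.02059
Step 3: D = 23.68 cm^2/s

23.68


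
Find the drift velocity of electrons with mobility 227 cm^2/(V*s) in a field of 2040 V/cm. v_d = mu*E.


Step 1: v_d = mu * E
Step 2: v_d = 227 * 2040 = 463080
Step 3: v_d = 4.63e+05 cm/s

4.63e+05


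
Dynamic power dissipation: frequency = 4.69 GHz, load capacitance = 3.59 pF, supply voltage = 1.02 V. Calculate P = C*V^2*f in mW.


Step 1: V^2 = 1.02^2 = 1.0404 V^2
Step 2: P = C*V^2*f = 3.59e-12 F * 1.0404 * 4.69e9 Hz
Step 3: P = 1.751731884e-02 W
Step 4: P = 17.517 mW

17.517


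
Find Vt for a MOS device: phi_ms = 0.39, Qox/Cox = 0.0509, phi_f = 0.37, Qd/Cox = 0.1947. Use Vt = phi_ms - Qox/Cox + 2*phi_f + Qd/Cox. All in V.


Step 1: Vt = phi_ms - Qox/Cox + 2*phi_f + Qd/Cox
Step 2: Vt = 0.39 - 0.0509 + 2*0.37 + 0.1947
Step 3: Vt = 0.39 - 0.0509 + 0.74 + 0.1947
Step 4: Vt = 1.2738 V

1.2738


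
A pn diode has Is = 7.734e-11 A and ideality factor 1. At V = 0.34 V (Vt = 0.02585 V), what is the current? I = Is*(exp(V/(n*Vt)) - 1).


Step 1: V/(n*Vt) = 0.34/(1*0.02585) = 13.1528
Step 2: exp(13.1528) = 5.1545e+05
Step 3: I = 7.734e-11 * (5.1545e+05 - 1) = 3.99e-05 A

3.99e-05


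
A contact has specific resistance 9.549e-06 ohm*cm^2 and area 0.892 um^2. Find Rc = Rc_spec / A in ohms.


Step 1: Convert area to cm^2: 0.892 um^2 = 8.9200e-09 cm^2
Step 2: Rc = Rc_spec / A = 9.549e-06 / 8.9200e-09
Step 3: Rc = 1.07e+03 ohms

1.07e+03


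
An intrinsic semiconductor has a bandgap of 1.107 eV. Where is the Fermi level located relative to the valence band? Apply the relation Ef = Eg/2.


Step 1: For an intrinsic semiconductor, the Fermi level sits at midgap.
Step 2: Ef = Eg / 2 = 1.107 / 2 = 0.5535 eV

0.5535


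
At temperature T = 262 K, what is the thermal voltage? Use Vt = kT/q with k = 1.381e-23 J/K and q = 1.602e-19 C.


Step 1: kT = 1.381e-23 * 262 = 3.61822e-21 J
Step 2: Vt = kT/q = 3.61822e-21 / 1.602e-19
Step 3: Vt = 0.02259 V

0.02259


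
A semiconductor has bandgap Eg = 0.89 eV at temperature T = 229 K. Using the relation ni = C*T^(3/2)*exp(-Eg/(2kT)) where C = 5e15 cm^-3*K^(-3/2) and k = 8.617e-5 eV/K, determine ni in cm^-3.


Step 1: Compute kT = 8.617e-5 * 229 = 0.01973293 eV
Step 2: Exponent = -Eg/(2kT) = -0.89/(2*0.01973293) = -22.55114
Step 3: T^(3/2) = 229^1.5 = 3465.40
Step 4: ni = 5e15 * 3465.40 * exp(-22.55114) = 2.79e+09 cm^-3

2.79e+09


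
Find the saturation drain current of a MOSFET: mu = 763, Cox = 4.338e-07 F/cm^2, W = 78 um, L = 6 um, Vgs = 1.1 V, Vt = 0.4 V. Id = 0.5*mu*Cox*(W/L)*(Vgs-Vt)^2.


Step 1: Overdrive voltage Vov = Vgs - Vt = 1.1 - 0.4 = 0.7 V
Step 2: W/L = 78/6 = 13
Step 3: Id = 0.5 * 763 * 4.338e-07 * 13 * 0.7^2
Step 4: Id = 1.05e-03 A

1.05e-03


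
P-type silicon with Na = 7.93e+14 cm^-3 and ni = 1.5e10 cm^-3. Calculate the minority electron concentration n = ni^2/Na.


Step 1: Majority hole concentration p ≈ Na = 7.93e+14 cm^-3
Step 2: n = ni^2 / Na = (1.5e10)^2 / 7.93e+14
Step 3: n = 2.84e+05 cm^-3

2.84e+05


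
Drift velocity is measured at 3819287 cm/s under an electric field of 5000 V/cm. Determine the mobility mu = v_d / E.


Step 1: mu = v_d / E
Step 2: mu = 3819287 / 5000
Step 3: mu = 763.86 cm^2/(V*s)

763.86


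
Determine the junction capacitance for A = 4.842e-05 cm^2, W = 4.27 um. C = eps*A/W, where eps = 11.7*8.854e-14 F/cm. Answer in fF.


Step 1: eps_Si = 11.7 * 8.854e-14 = 1.035918e-12 F/cm
Step 2: W in cm = 4.27 * 1e-4 = 4.27e-04 cm
Step 3: C = 1.035918e-12 * 4.842e-05 / 4.27e-04 = 1.174687e-13 F
Step 4: C = 117.47 fF

117.47


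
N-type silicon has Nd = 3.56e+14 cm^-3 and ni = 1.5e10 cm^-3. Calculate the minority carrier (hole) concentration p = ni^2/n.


Step 1: Since Nd >> ni, n ≈ Nd = 3.56e+14 cm^-3
Step 2: p = ni^2 / n = (1.5e10)^2 / 3.56e+14
Step 3: p = 2.25e20 / 3.56e+14 = 6.32e+05 cm^-3

6.32e+05


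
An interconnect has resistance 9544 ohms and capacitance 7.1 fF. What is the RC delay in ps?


Step 1: tau = R * C
Step 2: tau = 9544 * 7.1 fF = 9544 * 7.1e-15 F
Step 3: tau = 6.77624e-11 s = 67.7624 ps

67.7624


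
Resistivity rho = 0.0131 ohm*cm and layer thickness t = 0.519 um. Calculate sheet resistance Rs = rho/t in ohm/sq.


Step 1: Convert thickness to cm: t = 0.519 um = 5.1900e-05 cm
Step 2: Rs = rho / t = 0.0131 / 5.1900e-05
Step 3: Rs = 252.4 ohm/sq

252.4


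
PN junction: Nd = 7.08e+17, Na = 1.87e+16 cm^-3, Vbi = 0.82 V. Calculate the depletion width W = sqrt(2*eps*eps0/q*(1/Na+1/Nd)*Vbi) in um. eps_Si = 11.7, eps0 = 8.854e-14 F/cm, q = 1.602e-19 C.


Step 1: 1/Na + 1/Nd = 1/1.87e+16 + 1/7.08e+17 = 5.48884e-17
Step 2: 2*eps*eps0/q = 2*11.7*8.854e-14/1.602e-19 = 1.293281e+07
Step 3: W^2 = 1.293281e+07 * 5.48884e-17 * 0.82 = 5.82086e-10
Step 4: W = sqrt(5.82086e-10) = 2.413e-05 cm = 0.2413 um

0.2413


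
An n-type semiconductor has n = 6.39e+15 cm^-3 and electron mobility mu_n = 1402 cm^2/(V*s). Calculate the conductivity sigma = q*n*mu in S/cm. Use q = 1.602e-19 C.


Step 1: sigma = q * n * mu
Step 2: sigma = 1.602e-19 * 6.39e+15 * 1402
Step 3: sigma = 1.435e+00 S/cm

1.435e+00


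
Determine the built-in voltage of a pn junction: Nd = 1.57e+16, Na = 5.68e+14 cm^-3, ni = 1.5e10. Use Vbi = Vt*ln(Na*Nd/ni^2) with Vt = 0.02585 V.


Step 1: Compute Na*Nd/ni^2 = 5.68e+14 * 1.57e+16 / (1.5e10)^2 = 3.9634e+10
Step 2: ln(3.9634e+10) = 24.4030
Step 3: Vbi = 0.02585 * 24.4030 = 0.631 V

0.631


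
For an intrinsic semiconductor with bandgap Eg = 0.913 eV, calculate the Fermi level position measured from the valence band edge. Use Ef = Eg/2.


Step 1: For an intrinsic semiconductor, the Fermi level sits at midgap.
Step 2: Ef = Eg / 2 = 0.913 / 2 = 0.4565 eV

0.4565


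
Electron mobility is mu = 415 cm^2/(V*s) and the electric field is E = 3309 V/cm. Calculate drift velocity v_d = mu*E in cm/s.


Step 1: v_d = mu * E
Step 2: v_d = 415 * 3309 = 1373235
Step 3: v_d = 1.37e+06 cm/s

1.37e+06


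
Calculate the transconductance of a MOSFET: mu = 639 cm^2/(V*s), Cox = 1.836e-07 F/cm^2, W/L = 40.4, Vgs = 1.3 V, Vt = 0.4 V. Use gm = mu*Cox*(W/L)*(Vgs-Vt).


Step 1: Vov = Vgs - Vt = 1.3 - 0.4 = 0.9 V
Step 2: gm = mu * Cox * (W/L) * Vov
Step 3: gm = 639 * 1.836e-07 * 40.4 * 0.9 = 4.27e-03 S

4.27e-03


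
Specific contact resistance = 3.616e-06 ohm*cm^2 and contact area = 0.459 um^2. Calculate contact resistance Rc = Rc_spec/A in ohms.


Step 1: Convert area to cm^2: 0.459 um^2 = 4.5900e-09 cm^2
Step 2: Rc = Rc_spec / A = 3.616e-06 / 4.5900e-09
Step 3: Rc = 7.88e+02 ohms

7.88e+02


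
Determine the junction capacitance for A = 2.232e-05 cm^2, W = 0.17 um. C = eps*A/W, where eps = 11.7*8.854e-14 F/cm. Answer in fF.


Step 1: eps_Si = 11.7 * 8.854e-14 = 1.035918e-12 F/cm
Step 2: W in cm = 0.17 * 1e-4 = 1.70e-05 cm
Step 3: C = 1.035918e-12 * 2.232e-05 / 1.70e-05 = 1.360099e-12 F
Step 4: C = 1360.1 fF

1360.1


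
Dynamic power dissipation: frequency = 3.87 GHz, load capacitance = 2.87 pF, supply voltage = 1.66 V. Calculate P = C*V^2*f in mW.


Step 1: V^2 = 1.66^2 = 2.7556 V^2
Step 2: P = C*V^2*f = 2.87e-12 F * 2.7556 * 3.87e9 Hz
Step 3: P = 3.060617364e-02 W
Step 4: P = 30.606 mW

30.606


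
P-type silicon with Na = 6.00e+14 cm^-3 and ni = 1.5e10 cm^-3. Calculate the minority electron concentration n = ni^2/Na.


Step 1: Majority hole concentration p ≈ Na = 6.00e+14 cm^-3
Step 2: n = ni^2 / Na = (1.5e10)^2 / 6.00e+14
Step 3: n = 3.75e+05 cm^-3

3.75e+05


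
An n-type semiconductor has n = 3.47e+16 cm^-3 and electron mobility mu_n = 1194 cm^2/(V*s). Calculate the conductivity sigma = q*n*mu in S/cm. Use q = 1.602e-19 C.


Step 1: sigma = q * n * mu
Step 2: sigma = 1.602e-19 * 3.47e+16 * 1194
Step 3: sigma = 6.637e+00 S/cm

6.637e+00


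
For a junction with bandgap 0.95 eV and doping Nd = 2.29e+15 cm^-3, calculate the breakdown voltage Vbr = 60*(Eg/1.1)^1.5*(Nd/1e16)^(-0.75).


Step 1: Eg/1.1 = 0.95/1.1 = 0.863636
Step 2: (Eg/1.1)^1.5 = 0.863636^1.5 = 0.802594
Step 3: (Nd/1e16)^(-0.75) = (0.229)^(-0.75) = 3.020810
Step 4: Vbr = 60 * 0.802594 * 3.020810 = 145.5 V

145.5


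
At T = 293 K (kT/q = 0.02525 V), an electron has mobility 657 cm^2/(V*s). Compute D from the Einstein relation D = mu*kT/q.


Step 1: D = mu * (kT/q)
Step 2: D = 657 * 0.02525
Step 3: D = 16.59 cm^2/s

16.59


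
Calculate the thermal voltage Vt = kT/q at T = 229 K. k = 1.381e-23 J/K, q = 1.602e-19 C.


Step 1: kT = 1.381e-23 * 229 = 3.16249e-21 J
Step 2: Vt = kT/q = 3.16249e-21 / 1.602e-19
Step 3: Vt = 0.01974 V

0.01974


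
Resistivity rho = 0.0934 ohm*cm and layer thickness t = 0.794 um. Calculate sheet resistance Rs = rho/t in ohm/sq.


Step 1: Convert thickness to cm: t = 0.794 um = 7.9400e-05 cm
Step 2: Rs = rho / t = 0.0934 / 7.9400e-05
Step 3: Rs = 1176.3 ohm/sq

1176.3


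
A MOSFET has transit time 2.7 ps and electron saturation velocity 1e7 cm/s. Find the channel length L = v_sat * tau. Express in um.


Step 1: tau in seconds = 2.7 ps * 1e-12 = 2.7000e-12 s
Step 2: L = v_sat * tau = 1e7 * 2.7000e-12 = 2.7000e-05 cm
Step 3: L in um = 2.7000e-05 * 1e4 = 0.27 um

0.27
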